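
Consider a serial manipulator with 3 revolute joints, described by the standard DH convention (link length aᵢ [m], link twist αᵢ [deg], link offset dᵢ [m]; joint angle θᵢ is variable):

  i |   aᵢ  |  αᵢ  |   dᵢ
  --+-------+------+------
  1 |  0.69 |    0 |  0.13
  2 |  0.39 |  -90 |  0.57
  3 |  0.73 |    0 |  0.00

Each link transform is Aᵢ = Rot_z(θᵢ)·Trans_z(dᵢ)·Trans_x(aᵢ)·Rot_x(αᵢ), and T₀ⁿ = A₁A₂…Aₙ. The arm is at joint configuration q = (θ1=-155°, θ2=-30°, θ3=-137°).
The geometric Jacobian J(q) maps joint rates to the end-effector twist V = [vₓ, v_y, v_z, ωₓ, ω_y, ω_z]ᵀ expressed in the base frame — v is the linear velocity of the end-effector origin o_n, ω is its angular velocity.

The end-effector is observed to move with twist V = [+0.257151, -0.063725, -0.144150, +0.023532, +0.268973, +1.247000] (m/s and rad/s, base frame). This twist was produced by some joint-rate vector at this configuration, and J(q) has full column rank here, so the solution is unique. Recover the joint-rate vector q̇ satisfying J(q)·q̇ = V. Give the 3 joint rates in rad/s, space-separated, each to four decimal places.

o_n = [-0.4820, -0.3041, 1.1979]
J₁: ẑ×o_n = [0.3041, -0.4820, 0.0000], ω = ẑ
J2: z=[0.0000, 0.0000, 1.0000] o=[-0.6254, -0.2916, 0.1300] → [0.0125, 0.1433, -0.0000, 0.0000, 0.0000, 1.0000]
J3: z=[-0.0872, -0.9962, 0.0000] o=[-1.0139, -0.2576, 0.7000] → [-0.4960, 0.0434, 0.5339, -0.0872, -0.9962, 0.0000]
q̇ = J⁺·V = [0.3690, 0.8780, -0.2700]

0.3690 0.8780 -0.2700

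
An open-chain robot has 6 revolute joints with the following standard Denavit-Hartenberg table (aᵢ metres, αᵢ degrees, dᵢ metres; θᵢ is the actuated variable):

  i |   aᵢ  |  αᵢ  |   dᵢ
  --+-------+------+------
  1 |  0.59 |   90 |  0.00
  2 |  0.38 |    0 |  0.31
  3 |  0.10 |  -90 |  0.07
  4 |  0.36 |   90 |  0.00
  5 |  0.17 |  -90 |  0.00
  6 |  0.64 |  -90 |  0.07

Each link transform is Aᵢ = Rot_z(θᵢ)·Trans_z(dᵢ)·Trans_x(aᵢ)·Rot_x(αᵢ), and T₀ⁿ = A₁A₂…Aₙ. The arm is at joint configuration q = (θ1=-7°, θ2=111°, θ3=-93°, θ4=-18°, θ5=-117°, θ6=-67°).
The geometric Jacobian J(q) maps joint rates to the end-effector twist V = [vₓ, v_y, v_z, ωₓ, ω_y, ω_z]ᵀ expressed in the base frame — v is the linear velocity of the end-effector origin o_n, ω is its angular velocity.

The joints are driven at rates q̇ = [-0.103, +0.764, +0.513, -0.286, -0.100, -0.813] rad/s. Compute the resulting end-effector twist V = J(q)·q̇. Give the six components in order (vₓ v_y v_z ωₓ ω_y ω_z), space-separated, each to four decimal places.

o_n = [0.5822, -1.0910, 0.0113]
J₁: ẑ×o_n = [1.0910, 0.5822, -0.0000], ω = ẑ
J2: z=[-0.1219, -0.9925, 0.0000] o=[0.5856, -0.0719, 0.0000] → [-0.0112, 0.0014, 0.1208, -0.1219, -0.9925, 0.0000]
J3: z=[-0.1219, -0.9925, 0.0000] o=[0.4127, -0.3630, 0.3548] → [0.3409, -0.0419, 0.2570, -0.1219, -0.9925, 0.0000]
J4: z=[-0.3067, 0.0377, 0.9511] o=[0.4985, -0.4441, 0.3857] → [0.6011, -0.0352, 0.1953, -0.3067, 0.0377, 0.9511]
J5: z=[-0.4076, -0.9082, -0.0955] o=[0.8082, -0.5942, 0.4915] → [0.3886, -0.1741, -0.0027, -0.4076, -0.9082, -0.0955]
J6: z=[0.9056, -0.3886, -0.1699] o=[0.7882, -0.5677, 0.3247] → [0.0329, 0.3188, -0.5539, 0.9056, -0.3886, -0.1699]
V = J·q̇ = [-0.1836, -0.3121, 0.6189, -0.7634, -0.8715, -0.2273]

-0.1836 -0.3121 0.6189 -0.7634 -0.8715 -0.2273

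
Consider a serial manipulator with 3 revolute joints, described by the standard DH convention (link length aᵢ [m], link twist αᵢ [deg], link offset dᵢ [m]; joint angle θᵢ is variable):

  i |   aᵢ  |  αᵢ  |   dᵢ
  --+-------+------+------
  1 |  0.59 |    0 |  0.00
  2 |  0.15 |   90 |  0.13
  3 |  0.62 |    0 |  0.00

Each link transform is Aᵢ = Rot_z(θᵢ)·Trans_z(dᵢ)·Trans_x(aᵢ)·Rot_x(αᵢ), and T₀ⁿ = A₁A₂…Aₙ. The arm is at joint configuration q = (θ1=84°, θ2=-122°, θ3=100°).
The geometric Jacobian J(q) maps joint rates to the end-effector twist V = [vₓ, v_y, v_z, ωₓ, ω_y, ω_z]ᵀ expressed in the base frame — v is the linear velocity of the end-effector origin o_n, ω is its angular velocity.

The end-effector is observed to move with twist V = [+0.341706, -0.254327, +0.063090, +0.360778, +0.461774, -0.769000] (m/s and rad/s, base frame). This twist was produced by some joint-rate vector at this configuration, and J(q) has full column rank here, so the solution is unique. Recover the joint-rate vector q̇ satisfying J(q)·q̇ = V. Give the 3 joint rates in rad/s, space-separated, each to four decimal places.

-0.1360 -0.6330 -0.5860

o_n = [0.0950, 0.5607, 0.7406]
J₁: ẑ×o_n = [-0.5607, 0.0950, 0.0000], ω = ẑ
J2: z=[0.0000, 0.0000, 1.0000] o=[0.0617, 0.5868, 0.0000] → [0.0261, 0.0334, -0.0000, 0.0000, 0.0000, 1.0000]
J3: z=[-0.6157, -0.7880, 0.0000] o=[0.1799, 0.4944, 0.1300] → [-0.4811, 0.3759, -0.1077, -0.6157, -0.7880, 0.0000]
q̇ = J⁺·V = [-0.1360, -0.6330, -0.5860]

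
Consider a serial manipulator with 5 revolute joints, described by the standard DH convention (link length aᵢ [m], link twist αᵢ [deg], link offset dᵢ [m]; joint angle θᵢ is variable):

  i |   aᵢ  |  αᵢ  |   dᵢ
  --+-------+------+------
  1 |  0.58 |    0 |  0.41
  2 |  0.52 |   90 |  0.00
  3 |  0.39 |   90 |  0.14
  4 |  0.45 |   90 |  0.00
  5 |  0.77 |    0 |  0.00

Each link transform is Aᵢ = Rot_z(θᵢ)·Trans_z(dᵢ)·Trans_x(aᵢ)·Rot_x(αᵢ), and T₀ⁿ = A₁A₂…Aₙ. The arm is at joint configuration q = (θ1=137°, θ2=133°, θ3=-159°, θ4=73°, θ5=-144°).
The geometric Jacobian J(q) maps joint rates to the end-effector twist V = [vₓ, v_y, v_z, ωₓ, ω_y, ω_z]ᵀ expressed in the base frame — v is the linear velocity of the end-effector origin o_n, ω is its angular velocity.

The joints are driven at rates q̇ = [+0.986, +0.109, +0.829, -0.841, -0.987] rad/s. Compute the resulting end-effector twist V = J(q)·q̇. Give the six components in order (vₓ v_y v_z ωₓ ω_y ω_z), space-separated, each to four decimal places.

o_n = [-0.3988, 0.0303, -0.1342]
J₁: ẑ×o_n = [-0.0303, -0.3988, 0.0000], ω = ẑ
J2: z=[0.0000, 0.0000, 1.0000] o=[-0.4242, 0.3956, 0.4100] → [0.3653, 0.0254, -0.0000, 0.0000, 0.0000, 1.0000]
J3: z=[-1.0000, 0.0000, 0.0000] o=[-0.4242, -0.1244, 0.4100] → [-0.0000, -0.5442, -0.1547, -1.0000, 0.0000, 0.0000]
J4: z=[0.0000, 0.3584, 0.9336] o=[-0.5642, 0.2397, 0.2702] → [0.0506, 0.1544, -0.0593, 0.0000, 0.3584, 0.9336]
J5: z=[0.2924, 0.8928, -0.3427] o=[-0.9945, 0.3625, 0.2231] → [-0.4328, -0.0997, -0.6290, 0.2924, 0.8928, -0.3427]
V = J·q̇ = [0.3947, -0.8730, 0.5424, -1.1176, -1.1826, 0.6481]

0.3947 -0.8730 0.5424 -1.1176 -1.1826 0.6481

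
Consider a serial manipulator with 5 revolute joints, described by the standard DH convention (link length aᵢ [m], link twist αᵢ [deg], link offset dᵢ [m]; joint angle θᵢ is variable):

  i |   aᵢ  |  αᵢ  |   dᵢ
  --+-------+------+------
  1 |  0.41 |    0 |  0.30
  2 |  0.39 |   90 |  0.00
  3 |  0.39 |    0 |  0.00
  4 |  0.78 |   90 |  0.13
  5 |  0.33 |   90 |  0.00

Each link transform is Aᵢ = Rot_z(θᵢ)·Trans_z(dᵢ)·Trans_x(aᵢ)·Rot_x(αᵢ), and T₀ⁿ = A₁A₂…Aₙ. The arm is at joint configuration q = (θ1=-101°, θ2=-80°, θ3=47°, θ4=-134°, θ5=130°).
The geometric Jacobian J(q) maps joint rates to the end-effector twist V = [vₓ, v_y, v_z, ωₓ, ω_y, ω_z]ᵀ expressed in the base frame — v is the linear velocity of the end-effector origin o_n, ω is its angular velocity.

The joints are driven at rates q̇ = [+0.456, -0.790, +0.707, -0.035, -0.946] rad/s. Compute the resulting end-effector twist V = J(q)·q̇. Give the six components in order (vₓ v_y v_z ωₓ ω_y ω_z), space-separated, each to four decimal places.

o_n = [-0.7571, -0.0078, 0.0181]
J₁: ẑ×o_n = [0.0078, -0.7571, 0.0000], ω = ẑ
J2: z=[0.0000, 0.0000, 1.0000] o=[-0.0782, -0.4025, 0.3000] → [-0.3947, -0.6789, 0.0000, 0.0000, 0.0000, 1.0000]
J3: z=[0.0175, 0.9998, 0.0000] o=[-0.4682, -0.3957, 0.3000] → [-0.2818, 0.0049, 0.2957, 0.0175, 0.9998, 0.0000]
J4: z=[0.0175, 0.9998, 0.0000] o=[-0.7341, -0.3910, 0.5852] → [-0.5670, 0.0099, 0.0297, 0.0175, 0.9998, 0.0000]
J5: z=[0.9985, -0.0174, -0.0523] o=[-0.7727, -0.2603, -0.1937] → [0.0095, -0.2123, 0.2524, 0.9985, -0.0174, -0.0523]
V = J·q̇ = [0.1269, 0.3951, -0.0308, -0.9328, 0.6884, -0.2845]

0.1269 0.3951 -0.0308 -0.9328 0.6884 -0.2845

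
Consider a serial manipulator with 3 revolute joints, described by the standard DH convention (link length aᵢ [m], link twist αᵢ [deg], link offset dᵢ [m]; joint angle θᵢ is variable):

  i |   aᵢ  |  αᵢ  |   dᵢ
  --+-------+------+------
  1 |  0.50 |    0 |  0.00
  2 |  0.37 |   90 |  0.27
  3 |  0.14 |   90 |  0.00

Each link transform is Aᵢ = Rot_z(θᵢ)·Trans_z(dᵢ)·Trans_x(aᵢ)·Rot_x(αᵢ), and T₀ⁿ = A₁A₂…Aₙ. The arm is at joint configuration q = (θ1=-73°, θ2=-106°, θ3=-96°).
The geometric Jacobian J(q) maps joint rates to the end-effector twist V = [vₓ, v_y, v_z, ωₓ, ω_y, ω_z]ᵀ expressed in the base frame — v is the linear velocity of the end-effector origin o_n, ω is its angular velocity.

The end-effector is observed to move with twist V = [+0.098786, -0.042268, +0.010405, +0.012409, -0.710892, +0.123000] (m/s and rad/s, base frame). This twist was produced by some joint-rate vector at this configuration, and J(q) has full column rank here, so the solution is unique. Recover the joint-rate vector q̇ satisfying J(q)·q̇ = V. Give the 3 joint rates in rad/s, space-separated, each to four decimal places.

-0.0020 0.1250 -0.7110

o_n = [-0.2091, -0.4844, 0.1308]
J₁: ẑ×o_n = [0.4844, -0.2091, 0.0000], ω = ẑ
J2: z=[0.0000, 0.0000, 1.0000] o=[0.1462, -0.4782, 0.0000] → [0.0062, -0.3553, 0.0000, 0.0000, 0.0000, 1.0000]
J3: z=[-0.0175, 0.9998, 0.0000] o=[-0.2238, -0.4846, 0.2700] → [-0.1392, -0.0024, -0.0146, -0.0175, 0.9998, 0.0000]
q̇ = J⁺·V = [-0.0020, 0.1250, -0.7110]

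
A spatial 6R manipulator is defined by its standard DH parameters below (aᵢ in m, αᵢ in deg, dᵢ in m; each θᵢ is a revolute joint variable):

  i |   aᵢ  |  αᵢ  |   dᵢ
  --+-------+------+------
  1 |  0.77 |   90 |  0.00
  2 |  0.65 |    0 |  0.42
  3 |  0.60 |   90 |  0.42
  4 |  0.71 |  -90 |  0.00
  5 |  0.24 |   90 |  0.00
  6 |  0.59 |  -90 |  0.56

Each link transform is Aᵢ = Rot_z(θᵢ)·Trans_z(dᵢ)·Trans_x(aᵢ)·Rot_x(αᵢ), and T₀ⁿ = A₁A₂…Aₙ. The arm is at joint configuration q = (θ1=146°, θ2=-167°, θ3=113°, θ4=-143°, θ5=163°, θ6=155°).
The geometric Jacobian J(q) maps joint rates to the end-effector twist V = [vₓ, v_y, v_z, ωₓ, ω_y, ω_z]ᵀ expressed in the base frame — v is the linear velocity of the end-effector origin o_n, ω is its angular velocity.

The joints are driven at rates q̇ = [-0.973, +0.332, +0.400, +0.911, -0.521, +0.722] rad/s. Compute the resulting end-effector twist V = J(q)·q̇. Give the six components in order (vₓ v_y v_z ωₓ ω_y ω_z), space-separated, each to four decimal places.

0.0850 -0.3617 -0.3947 0.9538 0.5882 -0.7126

o_n = [-0.3610, 0.1777, 0.2577]
J₁: ẑ×o_n = [-0.1777, -0.3610, 0.0000], ω = ẑ
J2: z=[0.5592, 0.8290, 0.0000] o=[-0.6384, 0.4306, 0.0000] → [0.2137, -0.1441, -0.3714, 0.5592, 0.8290, 0.0000]
J3: z=[0.5592, 0.8290, 0.0000] o=[0.1216, 0.4246, -0.1462] → [0.3349, -0.2259, 0.2620, 0.5592, 0.8290, 0.0000]
J4: z=[0.6707, -0.4524, -0.5878] o=[0.0640, 0.9700, -0.6316] → [-0.8681, -0.3467, -0.7237, 0.6707, -0.4524, -0.5878]
J5: z=[-0.7399, -0.4643, -0.4869] o=[0.1014, 0.4294, -0.1729] → [-0.3225, 0.5437, -0.0284, -0.7399, -0.4643, -0.4869]
J6: z=[-0.6260, 0.2100, 0.7510] o=[0.0423, 0.6359, -0.2799] → [0.4571, 0.0337, 0.3716, -0.6260, 0.2100, 0.7510]
V = J·q̇ = [0.0850, -0.3617, -0.3947, 0.9538, 0.5882, -0.7126]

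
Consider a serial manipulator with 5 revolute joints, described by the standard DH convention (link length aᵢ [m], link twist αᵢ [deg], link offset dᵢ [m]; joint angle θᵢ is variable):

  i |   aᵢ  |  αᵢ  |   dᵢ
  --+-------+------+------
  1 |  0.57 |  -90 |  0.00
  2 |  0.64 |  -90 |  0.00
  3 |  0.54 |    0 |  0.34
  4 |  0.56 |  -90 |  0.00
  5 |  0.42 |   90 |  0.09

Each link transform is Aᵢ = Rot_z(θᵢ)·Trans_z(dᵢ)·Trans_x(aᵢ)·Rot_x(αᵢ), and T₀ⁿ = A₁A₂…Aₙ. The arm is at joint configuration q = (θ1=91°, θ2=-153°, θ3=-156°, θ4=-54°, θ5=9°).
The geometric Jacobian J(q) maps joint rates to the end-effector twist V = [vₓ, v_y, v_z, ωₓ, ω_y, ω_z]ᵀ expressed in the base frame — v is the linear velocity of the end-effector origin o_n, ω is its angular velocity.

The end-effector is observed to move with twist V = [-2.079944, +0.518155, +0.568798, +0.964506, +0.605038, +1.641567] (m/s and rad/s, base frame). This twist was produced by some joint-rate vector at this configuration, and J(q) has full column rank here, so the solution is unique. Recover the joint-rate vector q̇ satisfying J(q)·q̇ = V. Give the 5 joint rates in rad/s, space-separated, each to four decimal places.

0.4620 -0.9550 0.5530 0.7650 -0.0230

o_n = [0.1661, 1.3592, -0.0927]
J₁: ẑ×o_n = [-1.3592, 0.1661, 0.0000], ω = ẑ
J2: z=[-0.9998, -0.0175, 0.0000] o=[-0.0099, 0.5699, 0.0000] → [0.0016, -0.0927, -0.7861, -0.9998, -0.0175, 0.0000]
J3: z=[-0.0079, 0.4539, 0.8910] o=[0.0000, -0.0002, 0.2906] → [-1.3853, 0.1450, -0.0862, -0.0079, 0.4539, 0.8910]
J4: z=[-0.0079, 0.4539, 0.8910] o=[-0.2300, 0.5897, 0.3695] → [-0.8955, 0.3493, -0.1859, -0.0079, 0.4539, 0.8910]
J5: z=[-0.8737, 0.4303, -0.2270] o=[0.0425, 1.0267, 0.1494] → [-0.0287, -0.2396, -0.3438, -0.8737, 0.4303, -0.2270]
q̇ = J⁺·V = [0.4620, -0.9550, 0.5530, 0.7650, -0.0230]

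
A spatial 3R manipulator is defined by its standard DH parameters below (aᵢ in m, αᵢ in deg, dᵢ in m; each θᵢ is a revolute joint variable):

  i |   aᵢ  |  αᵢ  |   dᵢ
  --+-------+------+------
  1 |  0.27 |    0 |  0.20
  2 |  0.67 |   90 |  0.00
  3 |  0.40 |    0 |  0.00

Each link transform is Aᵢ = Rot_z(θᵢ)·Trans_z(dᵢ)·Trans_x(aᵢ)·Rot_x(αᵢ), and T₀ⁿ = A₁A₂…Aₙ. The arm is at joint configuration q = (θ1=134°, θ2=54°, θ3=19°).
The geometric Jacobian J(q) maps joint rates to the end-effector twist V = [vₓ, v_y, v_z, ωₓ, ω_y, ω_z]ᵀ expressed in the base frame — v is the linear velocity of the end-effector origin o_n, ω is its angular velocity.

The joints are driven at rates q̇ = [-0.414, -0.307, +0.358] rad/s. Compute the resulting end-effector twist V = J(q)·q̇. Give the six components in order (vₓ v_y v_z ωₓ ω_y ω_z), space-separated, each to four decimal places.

o_n = [-1.2256, 0.0483, 0.3302]
J₁: ẑ×o_n = [-0.0483, -1.2256, 0.0000], ω = ẑ
J2: z=[0.0000, 0.0000, 1.0000] o=[-0.1876, 0.1942, 0.2000] → [0.1459, -1.0380, 0.0000, 0.0000, 0.0000, 1.0000]
J3: z=[-0.1392, 0.9903, 0.0000] o=[-0.8510, 0.1010, 0.2000] → [0.1290, 0.0181, 0.3782, -0.1392, 0.9903, 0.0000]
V = J·q̇ = [0.0214, 0.8325, 0.1354, -0.0498, 0.3545, -0.7210]

0.0214 0.8325 0.1354 -0.0498 0.3545 -0.7210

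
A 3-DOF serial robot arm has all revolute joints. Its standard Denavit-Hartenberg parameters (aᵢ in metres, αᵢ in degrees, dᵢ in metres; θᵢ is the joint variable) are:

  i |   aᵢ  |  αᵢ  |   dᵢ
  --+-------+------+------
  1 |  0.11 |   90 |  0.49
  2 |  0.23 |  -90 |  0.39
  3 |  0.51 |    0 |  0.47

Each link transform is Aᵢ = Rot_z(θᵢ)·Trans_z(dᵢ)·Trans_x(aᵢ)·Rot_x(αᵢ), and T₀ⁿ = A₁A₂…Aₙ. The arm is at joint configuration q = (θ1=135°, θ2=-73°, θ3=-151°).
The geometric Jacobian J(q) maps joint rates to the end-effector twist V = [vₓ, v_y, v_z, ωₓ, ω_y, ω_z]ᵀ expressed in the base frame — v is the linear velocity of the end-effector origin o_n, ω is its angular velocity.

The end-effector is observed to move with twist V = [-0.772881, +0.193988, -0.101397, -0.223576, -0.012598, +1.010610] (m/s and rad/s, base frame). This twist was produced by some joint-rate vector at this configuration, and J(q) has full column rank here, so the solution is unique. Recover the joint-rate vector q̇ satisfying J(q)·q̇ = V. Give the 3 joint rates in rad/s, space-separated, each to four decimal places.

0.9650 -0.1670 0.1560

o_n = [0.0997, 0.8015, 0.8340]
J₁: ẑ×o_n = [-0.8015, 0.0997, 0.0000], ω = ẑ
J2: z=[0.7071, 0.7071, 0.0000] o=[-0.0778, 0.0778, 0.4900] → [0.2433, -0.2433, 0.3863, 0.7071, 0.7071, 0.0000]
J3: z=[-0.6762, 0.6762, 0.2924] o=[0.1504, 0.4011, 0.2700] → [0.2643, 0.3665, -0.2364, -0.6762, 0.6762, 0.2924]
q̇ = J⁺·V = [0.9650, -0.1670, 0.1560]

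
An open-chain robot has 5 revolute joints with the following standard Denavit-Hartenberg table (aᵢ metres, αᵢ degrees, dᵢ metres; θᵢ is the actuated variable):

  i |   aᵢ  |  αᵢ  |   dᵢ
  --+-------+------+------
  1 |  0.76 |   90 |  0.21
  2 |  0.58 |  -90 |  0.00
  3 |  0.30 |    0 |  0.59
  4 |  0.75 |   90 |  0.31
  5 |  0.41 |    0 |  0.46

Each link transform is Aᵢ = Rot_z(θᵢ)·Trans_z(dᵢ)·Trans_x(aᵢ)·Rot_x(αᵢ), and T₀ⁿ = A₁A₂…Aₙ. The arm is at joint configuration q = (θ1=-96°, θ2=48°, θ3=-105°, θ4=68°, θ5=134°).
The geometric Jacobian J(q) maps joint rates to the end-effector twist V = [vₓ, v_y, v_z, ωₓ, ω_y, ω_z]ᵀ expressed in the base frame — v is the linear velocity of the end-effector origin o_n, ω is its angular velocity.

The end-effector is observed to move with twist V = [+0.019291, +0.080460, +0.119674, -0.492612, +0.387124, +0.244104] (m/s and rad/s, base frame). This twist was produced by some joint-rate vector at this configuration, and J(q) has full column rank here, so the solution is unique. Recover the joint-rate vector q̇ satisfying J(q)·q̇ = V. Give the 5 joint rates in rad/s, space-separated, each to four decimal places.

o_n = [-0.9604, -0.1720, 1.4532]
J₁: ẑ×o_n = [0.1720, -0.9604, 0.0000], ω = ẑ
J2: z=[-0.9945, 0.1045, 0.0000] o=[-0.0794, -0.7558, 0.2100] → [0.1300, 1.2364, -0.4885, -0.9945, 0.1045, 0.0000]
J3: z=[0.0777, 0.7391, 0.6691] o=[-0.1200, -1.1418, 0.6410] → [-0.0486, -0.6254, 0.6964, 0.0777, 0.7391, 0.6691]
J4: z=[0.0777, 0.7391, 0.6691] o=[-0.3569, -0.6238, 0.9781] → [0.0489, -0.4407, 0.4811, 0.0777, 0.7391, 0.6691]
J5: z=[-0.7522, 0.4840, -0.4472] o=[-0.8236, -0.7461, 1.6307] → [0.1709, -0.0723, -0.3656, -0.7522, 0.4840, -0.4472]
q̇ = J⁺·V = [0.0750, 0.4010, 0.9340, -0.5730, 0.1620]

0.0750 0.4010 0.9340 -0.5730 0.1620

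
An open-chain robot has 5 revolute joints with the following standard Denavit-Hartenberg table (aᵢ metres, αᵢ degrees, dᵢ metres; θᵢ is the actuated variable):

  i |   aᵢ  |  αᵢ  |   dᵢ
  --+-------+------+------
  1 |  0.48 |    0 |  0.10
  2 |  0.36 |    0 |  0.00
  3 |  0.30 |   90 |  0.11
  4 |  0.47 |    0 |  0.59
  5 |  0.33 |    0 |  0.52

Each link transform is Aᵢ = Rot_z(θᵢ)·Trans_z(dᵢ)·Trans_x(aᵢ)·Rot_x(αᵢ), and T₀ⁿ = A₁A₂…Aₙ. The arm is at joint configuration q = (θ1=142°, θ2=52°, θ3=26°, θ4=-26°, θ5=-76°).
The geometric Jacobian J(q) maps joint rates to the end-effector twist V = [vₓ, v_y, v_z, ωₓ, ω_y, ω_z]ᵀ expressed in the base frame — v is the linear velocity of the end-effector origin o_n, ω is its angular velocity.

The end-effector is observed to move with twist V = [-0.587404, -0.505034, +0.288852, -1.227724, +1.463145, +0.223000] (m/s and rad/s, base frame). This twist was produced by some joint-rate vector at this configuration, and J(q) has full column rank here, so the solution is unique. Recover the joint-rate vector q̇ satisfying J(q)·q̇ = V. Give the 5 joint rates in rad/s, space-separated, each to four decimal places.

-0.5410 0.2860 0.4780 0.9940 0.9160

o_n = [-1.9419, 0.6385, -0.3188]
J₁: ẑ×o_n = [-0.6385, -1.9419, 0.0000], ω = ẑ
J2: z=[0.0000, 0.0000, 1.0000] o=[-0.3782, 0.2955, 0.1000] → [-0.3429, -1.5637, 0.0000, 0.0000, 0.0000, 1.0000]
J3: z=[0.0000, 0.0000, 1.0000] o=[-0.7276, 0.2084, 0.1000] → [-0.4300, -1.2144, 0.0000, 0.0000, 0.0000, 1.0000]
J4: z=[-0.6428, 0.7660, 0.0000] o=[-0.9574, 0.0156, 0.2100] → [-0.4051, -0.3399, 0.3538, -0.6428, 0.7660, 0.0000]
J5: z=[-0.6428, 0.7660, 0.0000] o=[-1.6602, 0.1960, 0.0040] → [-0.2473, -0.2075, -0.0686, -0.6428, 0.7660, 0.0000]
q̇ = J⁺·V = [-0.5410, 0.2860, 0.4780, 0.9940, 0.9160]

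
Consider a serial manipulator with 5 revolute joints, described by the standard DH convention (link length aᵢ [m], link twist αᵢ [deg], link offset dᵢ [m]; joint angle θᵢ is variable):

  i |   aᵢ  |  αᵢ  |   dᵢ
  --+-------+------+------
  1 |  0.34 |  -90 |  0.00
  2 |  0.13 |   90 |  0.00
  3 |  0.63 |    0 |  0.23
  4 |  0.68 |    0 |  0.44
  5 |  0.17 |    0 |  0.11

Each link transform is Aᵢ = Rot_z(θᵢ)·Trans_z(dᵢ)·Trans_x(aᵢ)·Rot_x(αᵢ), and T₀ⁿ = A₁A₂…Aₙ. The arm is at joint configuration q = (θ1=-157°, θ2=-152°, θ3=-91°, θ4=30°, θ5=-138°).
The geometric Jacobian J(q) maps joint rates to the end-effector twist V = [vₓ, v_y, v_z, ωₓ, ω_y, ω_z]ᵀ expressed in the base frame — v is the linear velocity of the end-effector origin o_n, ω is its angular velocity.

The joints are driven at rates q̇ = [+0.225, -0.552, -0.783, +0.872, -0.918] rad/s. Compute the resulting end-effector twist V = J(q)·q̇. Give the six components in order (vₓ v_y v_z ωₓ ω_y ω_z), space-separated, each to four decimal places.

o_n = [-0.1988, 1.1859, -0.5535]
J₁: ẑ×o_n = [-1.1859, -0.1988, 0.0000], ω = ẑ
J2: z=[0.3907, -0.9205, 0.0000] o=[-0.3130, -0.1328, 0.0000] → [0.5095, 0.2163, 0.6204, 0.3907, -0.9205, 0.0000]
J3: z=[0.4322, 0.1834, -0.8829] o=[-0.2073, -0.0880, 0.0610] → [1.0121, 0.2580, 0.5490, 0.4322, 0.1834, -0.8829]
J4: z=[0.4322, 0.1834, -0.8829] o=[-0.3630, 0.5302, -0.1472] → [0.5044, 0.0306, 0.2532, 0.4322, 0.1834, -0.8829]
J5: z=[0.4322, 0.1834, -0.8829] o=[-0.1373, 1.2721, -0.3809] → [-0.1078, 0.1289, -0.0260, 0.4322, 0.1834, -0.8829]
V = J·q̇ = [-0.8017, -0.4578, -0.5276, -0.5739, 0.3560, 0.9570]

-0.8017 -0.4578 -0.5276 -0.5739 0.3560 0.9570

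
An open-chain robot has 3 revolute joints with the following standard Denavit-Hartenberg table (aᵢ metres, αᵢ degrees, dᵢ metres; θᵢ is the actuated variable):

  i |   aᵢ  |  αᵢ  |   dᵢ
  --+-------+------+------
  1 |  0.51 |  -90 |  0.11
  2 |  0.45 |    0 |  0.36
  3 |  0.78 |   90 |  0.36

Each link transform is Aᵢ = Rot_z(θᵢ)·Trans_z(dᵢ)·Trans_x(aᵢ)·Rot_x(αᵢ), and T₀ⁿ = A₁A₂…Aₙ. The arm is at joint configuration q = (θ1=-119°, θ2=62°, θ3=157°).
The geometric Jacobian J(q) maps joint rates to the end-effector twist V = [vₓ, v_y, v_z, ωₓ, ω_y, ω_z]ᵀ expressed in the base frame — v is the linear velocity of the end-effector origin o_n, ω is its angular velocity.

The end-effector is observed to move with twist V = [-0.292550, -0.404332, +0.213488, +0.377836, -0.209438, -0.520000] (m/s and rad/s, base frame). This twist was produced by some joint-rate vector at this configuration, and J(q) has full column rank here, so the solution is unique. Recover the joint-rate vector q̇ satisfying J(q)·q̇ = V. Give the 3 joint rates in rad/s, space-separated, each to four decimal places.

-0.5200 0.2290 0.2030

o_n = [0.5739, -0.4497, 0.2035]
J₁: ẑ×o_n = [0.4497, 0.5739, -0.0000], ω = ẑ
J2: z=[0.8746, -0.4848, 0.0000] o=[-0.2473, -0.4461, 0.1100] → [-0.0454, -0.0818, 0.3949, 0.8746, -0.4848, 0.0000]
J3: z=[0.8746, -0.4848, 0.0000] o=[-0.0348, -0.8054, -0.2873] → [-0.2380, -0.4293, 0.6062, 0.8746, -0.4848, 0.0000]
q̇ = J⁺·V = [-0.5200, 0.2290, 0.2030]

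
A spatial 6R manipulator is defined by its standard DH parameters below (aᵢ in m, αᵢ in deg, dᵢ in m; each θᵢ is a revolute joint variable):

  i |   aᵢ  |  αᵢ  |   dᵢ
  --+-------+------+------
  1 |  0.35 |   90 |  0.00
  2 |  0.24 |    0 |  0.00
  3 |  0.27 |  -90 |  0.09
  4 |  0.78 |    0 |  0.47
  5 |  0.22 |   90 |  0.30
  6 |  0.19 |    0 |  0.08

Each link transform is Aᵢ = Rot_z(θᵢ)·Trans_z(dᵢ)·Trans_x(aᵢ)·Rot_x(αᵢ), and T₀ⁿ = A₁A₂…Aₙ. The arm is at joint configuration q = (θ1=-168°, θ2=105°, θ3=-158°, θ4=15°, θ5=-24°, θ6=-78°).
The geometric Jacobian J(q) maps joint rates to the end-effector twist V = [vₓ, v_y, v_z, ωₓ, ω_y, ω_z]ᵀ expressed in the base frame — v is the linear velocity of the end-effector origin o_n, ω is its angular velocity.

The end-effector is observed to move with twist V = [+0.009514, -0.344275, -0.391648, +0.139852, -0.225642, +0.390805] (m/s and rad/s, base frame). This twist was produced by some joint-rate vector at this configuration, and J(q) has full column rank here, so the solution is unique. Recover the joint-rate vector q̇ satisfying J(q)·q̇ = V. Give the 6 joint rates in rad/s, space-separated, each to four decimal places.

o_n = [-1.4855, -0.3078, -0.4287]
J₁: ẑ×o_n = [0.3078, -1.4855, 0.0000], ω = ẑ
J2: z=[-0.2079, 0.9781, 0.0000] o=[-0.3424, -0.0728, 0.0000] → [-0.4193, -0.0891, 1.1670, -0.2079, 0.9781, 0.0000]
J3: z=[-0.2079, 0.9781, 0.0000] o=[-0.2816, -0.0599, 0.2318] → [-0.6461, -0.1373, 1.2292, -0.2079, 0.9781, 0.0000]
J4: z=[-0.7812, -0.1660, 0.6018] o=[-0.4592, -0.0056, 0.0162] → [0.2558, -0.9651, 0.0657, -0.7812, -0.1660, 0.6018]
J5: z=[-0.7812, -0.1660, 0.6018] o=[-1.2279, -0.3754, -0.3027] → [-0.0197, -0.2534, -0.0955, -0.7812, -0.1660, 0.6018]
J6: z=[-0.1133, 0.9857, 0.1249] o=[-1.5974, -0.4187, -0.2957] → [-0.1450, -0.0011, -0.1228, -0.1133, 0.9857, 0.1249]
q̇ = J⁺·V = [0.4460, -0.9230, 0.6100, -0.4120, 0.3070, 0.0640]

0.4460 -0.9230 0.6100 -0.4120 0.3070 0.0640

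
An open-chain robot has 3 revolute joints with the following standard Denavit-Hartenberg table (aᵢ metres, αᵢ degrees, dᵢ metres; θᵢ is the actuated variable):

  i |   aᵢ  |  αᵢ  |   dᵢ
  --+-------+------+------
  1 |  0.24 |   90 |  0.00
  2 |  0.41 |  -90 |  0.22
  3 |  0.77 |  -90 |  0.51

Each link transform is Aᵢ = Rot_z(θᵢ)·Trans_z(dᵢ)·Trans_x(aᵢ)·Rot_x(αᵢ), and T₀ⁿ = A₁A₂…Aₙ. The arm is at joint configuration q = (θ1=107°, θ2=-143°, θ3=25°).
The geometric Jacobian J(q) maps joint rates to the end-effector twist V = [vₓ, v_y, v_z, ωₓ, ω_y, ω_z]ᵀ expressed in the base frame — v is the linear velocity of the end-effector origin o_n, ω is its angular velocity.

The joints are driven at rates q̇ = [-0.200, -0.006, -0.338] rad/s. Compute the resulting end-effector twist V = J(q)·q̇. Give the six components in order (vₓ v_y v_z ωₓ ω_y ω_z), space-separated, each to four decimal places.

o_n = [-0.0020, -0.3539, -1.0740]
J₁: ẑ×o_n = [0.3539, -0.0020, 0.0000], ω = ẑ
J2: z=[0.9563, 0.2924, 0.0000] o=[-0.0702, 0.2295, 0.0000] → [-0.3140, 1.0271, -0.5778, 0.9563, 0.2924, 0.0000]
J3: z=[-0.1760, 0.5755, -0.7986] o=[0.2360, -0.0193, -0.2467] → [-0.7433, 0.0445, 0.1958, -0.1760, 0.5755, -0.7986]
V = J·q̇ = [0.1824, -0.0208, -0.0627, 0.0537, -0.1963, 0.0699]

0.1824 -0.0208 -0.0627 0.0537 -0.1963 0.0699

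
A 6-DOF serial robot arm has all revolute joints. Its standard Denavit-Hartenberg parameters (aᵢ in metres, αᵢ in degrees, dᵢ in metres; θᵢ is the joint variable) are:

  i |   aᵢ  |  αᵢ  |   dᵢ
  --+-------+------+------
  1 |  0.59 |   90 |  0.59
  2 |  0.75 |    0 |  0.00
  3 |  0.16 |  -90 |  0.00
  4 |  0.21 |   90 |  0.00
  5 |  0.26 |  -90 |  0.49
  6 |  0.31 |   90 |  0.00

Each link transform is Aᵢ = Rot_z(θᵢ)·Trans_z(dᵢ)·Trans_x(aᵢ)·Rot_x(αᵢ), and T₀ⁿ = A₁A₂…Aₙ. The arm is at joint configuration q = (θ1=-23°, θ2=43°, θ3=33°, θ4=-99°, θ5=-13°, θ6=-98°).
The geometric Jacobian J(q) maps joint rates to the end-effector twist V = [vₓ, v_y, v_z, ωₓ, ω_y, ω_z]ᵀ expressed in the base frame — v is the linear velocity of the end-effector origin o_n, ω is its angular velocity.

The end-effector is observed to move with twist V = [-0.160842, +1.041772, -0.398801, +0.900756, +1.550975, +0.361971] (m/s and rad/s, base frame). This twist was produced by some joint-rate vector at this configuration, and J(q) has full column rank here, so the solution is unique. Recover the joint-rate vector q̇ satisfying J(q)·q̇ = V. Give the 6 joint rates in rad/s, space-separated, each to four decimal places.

0.6630 -0.9960 -0.7400 -0.2640 0.2420 -0.0260

o_n = [0.8234, -0.6661, 0.4172]
J₁: ẑ×o_n = [0.6661, 0.8234, -0.0000], ω = ẑ
J2: z=[-0.3907, -0.9205, 0.0000] o=[0.5431, -0.2305, 0.5900] → [0.1591, -0.0675, 0.4282, -0.3907, -0.9205, 0.0000]
J3: z=[-0.3907, -0.9205, 0.0000] o=[1.0480, -0.4449, 1.1015] → [0.6299, -0.2674, -0.1203, -0.3907, -0.9205, 0.0000]
J4: z=[-0.8932, 0.3791, 0.2419] o=[1.0836, -0.4600, 1.2567] → [-0.2684, -0.8128, 0.2828, -0.8932, 0.3791, 0.2419]
J5: z=[-0.1588, 0.2374, -0.9583] o=[0.9953, -0.6478, 1.2249] → [-0.2092, 0.0365, 0.0437, -0.1588, 0.2374, -0.9583]
J6: z=[-0.9649, 0.1682, 0.2016] o=[0.8631, -0.7802, 0.7027] → [-0.0710, -0.2835, -0.1035, -0.9649, 0.1682, 0.2016]
q̇ = J⁺·V = [0.6630, -0.9960, -0.7400, -0.2640, 0.2420, -0.0260]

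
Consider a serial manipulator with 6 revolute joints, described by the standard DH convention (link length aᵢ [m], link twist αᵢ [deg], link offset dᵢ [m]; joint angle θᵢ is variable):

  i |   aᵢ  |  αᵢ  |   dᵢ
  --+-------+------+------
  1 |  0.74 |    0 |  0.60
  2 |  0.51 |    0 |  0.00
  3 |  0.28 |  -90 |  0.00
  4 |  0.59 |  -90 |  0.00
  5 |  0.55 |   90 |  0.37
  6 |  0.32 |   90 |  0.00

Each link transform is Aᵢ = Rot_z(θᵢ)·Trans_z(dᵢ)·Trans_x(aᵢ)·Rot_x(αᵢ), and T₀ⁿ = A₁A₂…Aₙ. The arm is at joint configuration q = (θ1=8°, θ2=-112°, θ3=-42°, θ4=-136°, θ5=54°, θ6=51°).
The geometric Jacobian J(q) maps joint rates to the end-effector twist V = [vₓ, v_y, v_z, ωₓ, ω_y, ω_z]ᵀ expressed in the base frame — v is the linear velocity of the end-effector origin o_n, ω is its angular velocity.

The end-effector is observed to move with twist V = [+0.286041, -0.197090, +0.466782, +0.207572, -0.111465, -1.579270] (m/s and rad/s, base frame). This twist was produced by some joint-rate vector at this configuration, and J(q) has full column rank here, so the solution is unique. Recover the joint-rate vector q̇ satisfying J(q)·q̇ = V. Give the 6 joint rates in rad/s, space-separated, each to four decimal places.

o_n = [0.2963, 0.1302, 1.7617]
J₁: ẑ×o_n = [-0.1302, 0.2963, 0.0000], ω = ẑ
J2: z=[0.0000, 0.0000, 1.0000] o=[0.7328, 0.1030, 0.6000] → [-0.0272, -0.4365, 0.0000, 0.0000, 0.0000, 1.0000]
J3: z=[0.0000, 0.0000, 1.0000] o=[0.6094, -0.3919, 0.6000] → [-0.5220, -0.3131, 0.0000, 0.0000, 0.0000, 1.0000]
J4: z=[0.5592, -0.8290, 0.0000] o=[0.3773, -0.5484, 0.6000] → [-0.9631, -0.6496, 0.3123, 0.5592, -0.8290, 0.0000]
J5: z=[-0.5759, -0.3884, 0.7193] o=[0.7291, -0.3111, 1.0098] → [-0.6095, 0.1216, -0.4223, -0.5759, -0.3884, 0.7193]
J6: z=[0.8112, -0.1619, 0.5620] o=[0.4600, 0.0441, 1.5006] → [-0.0906, -0.3038, 0.0433, 0.8112, -0.1619, 0.5620]
q̇ = J⁺·V = [-0.1820, 0.1720, -0.6660, 0.6070, -0.7260, -0.6780]

-0.1820 0.1720 -0.6660 0.6070 -0.7260 -0.6780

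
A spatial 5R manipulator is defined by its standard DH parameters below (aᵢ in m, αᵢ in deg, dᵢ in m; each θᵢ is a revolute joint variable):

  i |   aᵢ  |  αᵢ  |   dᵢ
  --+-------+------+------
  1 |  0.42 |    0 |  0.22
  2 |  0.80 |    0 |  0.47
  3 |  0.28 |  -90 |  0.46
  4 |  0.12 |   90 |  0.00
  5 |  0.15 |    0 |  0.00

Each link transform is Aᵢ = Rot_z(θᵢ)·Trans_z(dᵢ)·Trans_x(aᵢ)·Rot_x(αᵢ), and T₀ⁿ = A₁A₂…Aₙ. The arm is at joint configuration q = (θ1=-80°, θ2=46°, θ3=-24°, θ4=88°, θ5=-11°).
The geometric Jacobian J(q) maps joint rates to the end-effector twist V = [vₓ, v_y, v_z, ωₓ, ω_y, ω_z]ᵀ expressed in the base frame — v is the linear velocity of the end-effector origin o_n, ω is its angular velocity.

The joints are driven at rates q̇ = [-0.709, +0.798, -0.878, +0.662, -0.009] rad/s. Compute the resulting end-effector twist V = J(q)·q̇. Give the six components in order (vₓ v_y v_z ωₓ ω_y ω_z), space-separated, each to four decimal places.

-0.5538 0.0547 -0.0059 0.5566 0.3584 -0.7893

o_n = [0.8652, -1.1215, 0.8829]
J₁: ẑ×o_n = [1.1215, 0.8652, -0.0000], ω = ẑ
J2: z=[0.0000, 0.0000, 1.0000] o=[0.0729, -0.4136, 0.2200] → [0.7079, 0.7923, -0.0000, 0.0000, 0.0000, 1.0000]
J3: z=[0.0000, 0.0000, 1.0000] o=[0.7362, -0.8610, 0.6900] → [0.2605, 0.1290, -0.0000, 0.0000, 0.0000, 1.0000]
J4: z=[0.8480, 0.5299, 0.0000] o=[0.8845, -1.0984, 1.1500] → [-0.1415, 0.2265, -0.0093, 0.8480, 0.5299, 0.0000]
J5: z=[0.5296, -0.8475, 0.0349] o=[0.8868, -1.1020, 1.0301] → [0.1254, 0.0772, -0.0286, 0.5296, -0.8475, 0.0349]
V = J·q̇ = [-0.5538, 0.0547, -0.0059, 0.5566, 0.3584, -0.7893]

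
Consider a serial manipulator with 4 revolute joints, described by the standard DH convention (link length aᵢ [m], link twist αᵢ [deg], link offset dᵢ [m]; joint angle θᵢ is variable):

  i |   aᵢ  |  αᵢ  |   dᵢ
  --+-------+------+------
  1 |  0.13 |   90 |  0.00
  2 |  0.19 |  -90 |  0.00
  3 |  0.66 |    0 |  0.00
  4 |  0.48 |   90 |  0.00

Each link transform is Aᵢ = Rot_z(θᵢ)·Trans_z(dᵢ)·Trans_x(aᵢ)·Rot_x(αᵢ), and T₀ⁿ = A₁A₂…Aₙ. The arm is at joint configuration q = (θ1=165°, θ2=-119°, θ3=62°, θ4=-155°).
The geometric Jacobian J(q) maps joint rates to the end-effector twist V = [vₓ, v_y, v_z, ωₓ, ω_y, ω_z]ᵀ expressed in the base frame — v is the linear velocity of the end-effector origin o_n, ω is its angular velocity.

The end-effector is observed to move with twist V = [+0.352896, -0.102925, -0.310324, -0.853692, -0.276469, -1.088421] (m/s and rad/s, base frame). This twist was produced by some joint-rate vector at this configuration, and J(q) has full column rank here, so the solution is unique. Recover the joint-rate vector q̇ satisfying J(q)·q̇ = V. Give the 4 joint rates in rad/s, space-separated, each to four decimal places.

-0.6710 -0.4880 -0.1210 0.9820

o_n = [0.0700, -0.1258, -0.4152]
J₁: ẑ×o_n = [0.1258, 0.0700, -0.0000], ω = ẑ
J2: z=[0.2588, 0.9659, 0.0000] o=[-0.1256, 0.0336, 0.0000] → [-0.4011, 0.1075, -0.2302, 0.2588, 0.9659, 0.0000]
J3: z=[-0.8448, 0.2264, -0.4848] o=[-0.0366, 0.0098, -0.1662] → [-0.1221, -0.2621, 0.0904, -0.8448, 0.2264, -0.4848]
J4: z=[-0.8448, 0.2264, -0.4848] o=[-0.0423, -0.5920, -0.4372] → [0.2310, -0.0359, -0.4192, -0.8448, 0.2264, -0.4848]
q̇ = J⁺·V = [-0.6710, -0.4880, -0.1210, 0.9820]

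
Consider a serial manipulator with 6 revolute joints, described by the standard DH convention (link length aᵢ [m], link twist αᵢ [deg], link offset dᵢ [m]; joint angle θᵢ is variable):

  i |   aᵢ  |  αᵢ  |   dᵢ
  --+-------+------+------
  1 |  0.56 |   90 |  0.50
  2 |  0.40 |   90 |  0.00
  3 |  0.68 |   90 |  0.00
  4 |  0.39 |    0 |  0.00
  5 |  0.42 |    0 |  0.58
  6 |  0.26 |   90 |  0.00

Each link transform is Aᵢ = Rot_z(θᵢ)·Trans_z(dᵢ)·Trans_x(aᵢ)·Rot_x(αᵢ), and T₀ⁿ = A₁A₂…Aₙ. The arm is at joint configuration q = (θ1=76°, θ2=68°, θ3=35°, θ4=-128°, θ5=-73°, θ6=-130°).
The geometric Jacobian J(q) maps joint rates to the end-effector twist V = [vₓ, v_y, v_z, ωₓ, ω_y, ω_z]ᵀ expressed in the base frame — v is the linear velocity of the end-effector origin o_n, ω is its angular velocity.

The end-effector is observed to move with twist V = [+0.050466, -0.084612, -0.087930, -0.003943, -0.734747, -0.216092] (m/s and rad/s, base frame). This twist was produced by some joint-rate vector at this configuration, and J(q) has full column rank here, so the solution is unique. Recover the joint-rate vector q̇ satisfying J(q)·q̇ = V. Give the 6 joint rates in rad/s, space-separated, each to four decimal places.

o_n = [-0.0924, 0.9407, 1.3999]
J₁: ẑ×o_n = [-0.9407, -0.0924, 0.0000], ω = ẑ
J2: z=[0.9703, -0.2419, 0.0000] o=[0.1355, 0.5434, 0.5000] → [-0.2177, -0.8731, 0.3304, 0.9703, -0.2419, 0.0000]
J3: z=[0.2243, 0.8996, -0.3746] o=[0.1717, 0.6888, 0.8709] → [0.5703, -0.0197, 0.2942, 0.2243, 0.8996, -0.3746]
J4: z=[-0.7428, 0.4067, 0.5318] o=[0.6007, 0.7969, 1.3873] → [-0.0714, -0.3593, 0.1750, -0.7428, 0.4067, 0.5318]
J5: z=[-0.7428, 0.4067, 0.5318] o=[0.3803, 0.4822, 1.3201] → [-0.2114, -0.1921, -0.1484, -0.7428, 0.4067, 0.5318]
J6: z=[-0.7428, 0.4067, 0.5318] o=[-0.2641, 0.7911, 1.2744] → [-0.0285, 0.1845, -0.1809, -0.7428, 0.4067, 0.5318]
q̇ = J⁺·V = [-0.4940, 0.1600, -0.7660, 0.2630, -0.3730, 0.0930]

-0.4940 0.1600 -0.7660 0.2630 -0.3730 0.0930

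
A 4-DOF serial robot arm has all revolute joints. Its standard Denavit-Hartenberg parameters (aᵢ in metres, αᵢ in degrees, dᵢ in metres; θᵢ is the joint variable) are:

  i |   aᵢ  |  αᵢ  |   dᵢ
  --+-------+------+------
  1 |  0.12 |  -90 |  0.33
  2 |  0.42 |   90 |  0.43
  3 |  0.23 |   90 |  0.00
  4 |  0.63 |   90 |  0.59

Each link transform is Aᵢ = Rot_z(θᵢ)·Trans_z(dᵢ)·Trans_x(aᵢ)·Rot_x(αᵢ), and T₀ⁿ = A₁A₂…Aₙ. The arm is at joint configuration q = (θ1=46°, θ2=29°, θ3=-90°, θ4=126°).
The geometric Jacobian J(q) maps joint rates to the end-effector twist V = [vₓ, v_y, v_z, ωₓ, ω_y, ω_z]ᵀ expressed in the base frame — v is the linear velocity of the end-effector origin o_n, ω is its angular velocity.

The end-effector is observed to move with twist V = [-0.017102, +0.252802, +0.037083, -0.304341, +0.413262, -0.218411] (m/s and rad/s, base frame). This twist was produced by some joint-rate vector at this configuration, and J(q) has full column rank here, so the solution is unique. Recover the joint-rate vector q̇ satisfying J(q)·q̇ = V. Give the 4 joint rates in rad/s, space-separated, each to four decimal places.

0.3940 0.5060 -0.4940 -0.3720

o_n = [-0.2585, 0.5533, 0.8582]
J₁: ẑ×o_n = [-0.5533, -0.2585, 0.0000], ω = ẑ
J2: z=[-0.7193, 0.6947, 0.0000] o=[0.0834, 0.0863, 0.3300] → [0.3669, 0.3800, -0.0984, -0.7193, 0.6947, 0.0000]
J3: z=[0.3368, 0.3487, 0.8746] o=[0.0292, 0.6493, 0.1264] → [0.3392, -0.4981, 0.0680, 0.3368, 0.3487, 0.8746]
J4: z=[-0.6076, -0.6291, 0.4848] o=[0.1947, 0.4895, 0.1264] → [-0.4913, 0.2249, -0.3239, -0.6076, -0.6291, 0.4848]
q̇ = J⁺·V = [0.3940, 0.5060, -0.4940, -0.3720]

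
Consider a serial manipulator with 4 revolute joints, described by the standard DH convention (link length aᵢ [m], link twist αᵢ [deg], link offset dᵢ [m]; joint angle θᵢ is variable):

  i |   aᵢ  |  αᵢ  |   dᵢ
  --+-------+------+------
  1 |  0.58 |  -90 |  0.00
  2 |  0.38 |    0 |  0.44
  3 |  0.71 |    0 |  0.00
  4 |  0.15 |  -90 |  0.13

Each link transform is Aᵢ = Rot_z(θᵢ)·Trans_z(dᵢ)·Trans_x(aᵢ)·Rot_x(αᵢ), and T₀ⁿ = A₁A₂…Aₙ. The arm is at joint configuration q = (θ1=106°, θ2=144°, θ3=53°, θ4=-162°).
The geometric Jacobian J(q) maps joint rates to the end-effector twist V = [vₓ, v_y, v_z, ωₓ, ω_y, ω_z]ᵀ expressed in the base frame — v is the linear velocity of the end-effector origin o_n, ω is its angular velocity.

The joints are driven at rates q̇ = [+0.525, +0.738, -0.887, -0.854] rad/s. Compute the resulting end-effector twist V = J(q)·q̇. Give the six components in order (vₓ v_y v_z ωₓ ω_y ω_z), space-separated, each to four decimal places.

0.2557 -0.3519 0.2490 0.9641 0.2765 0.5250

o_n = [-0.4698, -0.4297, -0.1018]
J₁: ẑ×o_n = [0.4297, -0.4698, 0.0000], ω = ẑ
J2: z=[-0.9613, -0.2756, 0.0000] o=[-0.1599, 0.5575, 0.0000] → [0.0281, -0.0979, 0.8635, -0.9613, -0.2756, 0.0000]
J3: z=[-0.9613, -0.2756, 0.0000] o=[-0.4981, 0.1407, -0.2234] → [-0.0335, 0.1168, 0.5561, -0.9613, -0.2756, 0.0000]
J4: z=[-0.9613, -0.2756, 0.0000] o=[-0.3109, -0.5119, -0.0158] → [0.0237, -0.0827, -0.1229, -0.9613, -0.2756, 0.0000]
V = J·q̇ = [0.2557, -0.3519, 0.2490, 0.9641, 0.2765, 0.5250]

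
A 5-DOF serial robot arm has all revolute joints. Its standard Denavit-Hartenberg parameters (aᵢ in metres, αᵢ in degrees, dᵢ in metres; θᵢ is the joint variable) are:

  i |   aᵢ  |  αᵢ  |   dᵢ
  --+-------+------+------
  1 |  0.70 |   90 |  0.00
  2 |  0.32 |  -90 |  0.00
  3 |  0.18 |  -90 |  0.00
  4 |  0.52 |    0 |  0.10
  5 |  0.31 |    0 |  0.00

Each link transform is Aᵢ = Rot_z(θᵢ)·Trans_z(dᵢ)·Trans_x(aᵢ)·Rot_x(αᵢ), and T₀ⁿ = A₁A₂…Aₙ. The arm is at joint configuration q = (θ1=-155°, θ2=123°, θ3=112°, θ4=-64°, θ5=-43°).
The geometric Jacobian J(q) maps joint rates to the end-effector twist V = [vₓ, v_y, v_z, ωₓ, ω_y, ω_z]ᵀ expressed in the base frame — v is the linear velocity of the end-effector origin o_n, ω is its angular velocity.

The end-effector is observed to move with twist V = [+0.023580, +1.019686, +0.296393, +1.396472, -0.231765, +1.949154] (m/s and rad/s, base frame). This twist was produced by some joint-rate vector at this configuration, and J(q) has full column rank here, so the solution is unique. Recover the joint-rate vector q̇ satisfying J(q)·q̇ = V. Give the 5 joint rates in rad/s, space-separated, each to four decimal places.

0.8800 -0.1810 0.3970 -0.8680 -0.7850

o_n = [0.1082, -0.2328, -0.3251]
J₁: ẑ×o_n = [0.2328, 0.1082, -0.0000], ω = ẑ
J2: z=[-0.4226, 0.9063, 0.0000] o=[-0.6344, -0.2958, 0.0000] → [-0.2946, -0.1374, -0.6996, -0.4226, 0.9063, 0.0000]
J3: z=[0.7601, 0.3544, -0.5446] o=[-0.4765, -0.2222, 0.2684] → [-0.2162, 0.1327, -0.2153, 0.7601, 0.3544, -0.5446]
J4: z=[-0.6160, 0.1261, -0.7776] o=[-0.4392, -0.3890, 0.2118] → [0.0537, -0.7564, -0.1652, -0.6160, 0.1261, -0.7776]
J5: z=[-0.6160, 0.1261, -0.7776] o=[-0.0984, -0.4219, -0.1921] → [0.1302, -0.2426, -0.1425, -0.6160, 0.1261, -0.7776]
q̇ = J⁺·V = [0.8800, -0.1810, 0.3970, -0.8680, -0.7850]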